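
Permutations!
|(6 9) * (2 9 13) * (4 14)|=4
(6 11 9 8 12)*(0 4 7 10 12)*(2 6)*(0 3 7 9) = (0 4 9 8 3 7 10 12 2 6 11) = [4, 1, 6, 7, 9, 5, 11, 10, 3, 8, 12, 0, 2]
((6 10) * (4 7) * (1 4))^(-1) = (1 7 4)(6 10) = ((1 4 7)(6 10))^(-1)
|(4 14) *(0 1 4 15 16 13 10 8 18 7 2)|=|(0 1 4 14 15 16 13 10 8 18 7 2)|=12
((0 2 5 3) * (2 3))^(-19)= (0 3)(2 5)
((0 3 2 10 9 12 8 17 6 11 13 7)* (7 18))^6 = ((0 3 2 10 9 12 8 17 6 11 13 18 7))^6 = (0 8 7 12 18 9 13 10 11 2 6 3 17)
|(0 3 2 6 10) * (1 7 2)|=7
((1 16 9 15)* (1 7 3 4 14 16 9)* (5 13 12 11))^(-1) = ((1 9 15 7 3 4 14 16)(5 13 12 11))^(-1) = (1 16 14 4 3 7 15 9)(5 11 12 13)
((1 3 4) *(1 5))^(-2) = (1 4)(3 5)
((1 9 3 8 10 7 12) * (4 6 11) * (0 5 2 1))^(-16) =((0 5 2 1 9 3 8 10 7 12)(4 6 11))^(-16) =(0 9 7 2 8)(1 10 5 3 12)(4 11 6)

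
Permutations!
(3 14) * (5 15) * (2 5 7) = (2 5 15 7)(3 14) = [0, 1, 5, 14, 4, 15, 6, 2, 8, 9, 10, 11, 12, 13, 3, 7]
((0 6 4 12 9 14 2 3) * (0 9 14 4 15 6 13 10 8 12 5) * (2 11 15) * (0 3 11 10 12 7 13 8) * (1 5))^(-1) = (0 10 14 12 13 7 8)(1 4 9 3 5)(2 6 15 11)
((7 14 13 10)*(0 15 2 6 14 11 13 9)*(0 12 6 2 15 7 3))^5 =(15)(0 3 10 13 11 7)(6 14 9 12)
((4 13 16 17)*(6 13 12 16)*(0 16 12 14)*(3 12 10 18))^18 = ((0 16 17 4 14)(3 12 10 18)(6 13))^18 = (0 4 16 14 17)(3 10)(12 18)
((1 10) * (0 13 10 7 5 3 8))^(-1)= (0 8 3 5 7 1 10 13)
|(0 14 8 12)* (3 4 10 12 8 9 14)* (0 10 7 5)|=10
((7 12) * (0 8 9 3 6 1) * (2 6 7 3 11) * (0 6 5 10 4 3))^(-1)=(0 12 7 3 4 10 5 2 11 9 8)(1 6)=((0 8 9 11 2 5 10 4 3 7 12)(1 6))^(-1)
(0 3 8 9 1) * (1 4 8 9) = (0 3 9 4 8 1) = [3, 0, 2, 9, 8, 5, 6, 7, 1, 4]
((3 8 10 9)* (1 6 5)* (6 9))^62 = (1 5 6 10 8 3 9) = ((1 9 3 8 10 6 5))^62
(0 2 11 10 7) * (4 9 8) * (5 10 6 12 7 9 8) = (0 2 11 6 12 7)(4 8)(5 10 9) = [2, 1, 11, 3, 8, 10, 12, 0, 4, 5, 9, 6, 7]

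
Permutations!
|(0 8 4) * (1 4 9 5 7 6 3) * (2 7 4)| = |(0 8 9 5 4)(1 2 7 6 3)| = 5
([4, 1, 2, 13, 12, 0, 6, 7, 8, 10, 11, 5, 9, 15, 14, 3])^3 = [9, 1, 2, 3, 10, 12, 6, 7, 8, 5, 0, 4, 11, 13, 14, 15]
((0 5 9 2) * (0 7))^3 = ((0 5 9 2 7))^3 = (0 2 5 7 9)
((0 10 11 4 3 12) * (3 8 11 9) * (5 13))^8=(13)(0 3 10 12 9)(4 11 8)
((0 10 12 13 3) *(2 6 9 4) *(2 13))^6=((0 10 12 2 6 9 4 13 3))^6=(0 4 2)(3 9 12)(6 10 13)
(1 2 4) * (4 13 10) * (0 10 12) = [10, 2, 13, 3, 1, 5, 6, 7, 8, 9, 4, 11, 0, 12] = (0 10 4 1 2 13 12)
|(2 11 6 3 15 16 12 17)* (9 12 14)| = |(2 11 6 3 15 16 14 9 12 17)| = 10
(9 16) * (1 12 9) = [0, 12, 2, 3, 4, 5, 6, 7, 8, 16, 10, 11, 9, 13, 14, 15, 1] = (1 12 9 16)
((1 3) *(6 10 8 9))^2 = (6 8)(9 10)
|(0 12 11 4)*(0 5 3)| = 6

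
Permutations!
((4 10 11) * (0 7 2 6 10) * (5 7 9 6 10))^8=(0 4 11 10 2 7 5 6 9)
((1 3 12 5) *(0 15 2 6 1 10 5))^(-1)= (0 12 3 1 6 2 15)(5 10)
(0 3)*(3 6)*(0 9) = (0 6 3 9) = [6, 1, 2, 9, 4, 5, 3, 7, 8, 0]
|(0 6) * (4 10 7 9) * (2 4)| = |(0 6)(2 4 10 7 9)| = 10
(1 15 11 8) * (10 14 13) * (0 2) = (0 2)(1 15 11 8)(10 14 13) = [2, 15, 0, 3, 4, 5, 6, 7, 1, 9, 14, 8, 12, 10, 13, 11]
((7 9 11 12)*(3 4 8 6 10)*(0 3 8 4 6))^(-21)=(0 8 10 6 3)(7 12 11 9)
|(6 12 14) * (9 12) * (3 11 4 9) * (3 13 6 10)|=14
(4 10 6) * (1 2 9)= (1 2 9)(4 10 6)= [0, 2, 9, 3, 10, 5, 4, 7, 8, 1, 6]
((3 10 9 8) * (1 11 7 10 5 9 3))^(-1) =(1 8 9 5 3 10 7 11)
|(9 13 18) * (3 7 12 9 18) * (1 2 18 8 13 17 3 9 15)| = 11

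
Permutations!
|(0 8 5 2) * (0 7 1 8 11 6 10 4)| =|(0 11 6 10 4)(1 8 5 2 7)| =5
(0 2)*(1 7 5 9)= (0 2)(1 7 5 9)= [2, 7, 0, 3, 4, 9, 6, 5, 8, 1]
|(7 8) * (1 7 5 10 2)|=6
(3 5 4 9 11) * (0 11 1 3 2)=(0 11 2)(1 3 5 4 9)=[11, 3, 0, 5, 9, 4, 6, 7, 8, 1, 10, 2]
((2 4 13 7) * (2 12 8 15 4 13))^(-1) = ((2 13 7 12 8 15 4))^(-1) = (2 4 15 8 12 7 13)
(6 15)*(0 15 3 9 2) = (0 15 6 3 9 2) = [15, 1, 0, 9, 4, 5, 3, 7, 8, 2, 10, 11, 12, 13, 14, 6]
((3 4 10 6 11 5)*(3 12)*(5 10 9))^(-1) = (3 12 5 9 4)(6 10 11)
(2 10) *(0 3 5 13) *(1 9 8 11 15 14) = [3, 9, 10, 5, 4, 13, 6, 7, 11, 8, 2, 15, 12, 0, 1, 14] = (0 3 5 13)(1 9 8 11 15 14)(2 10)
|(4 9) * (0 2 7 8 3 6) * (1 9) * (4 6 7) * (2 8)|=|(0 8 3 7 2 4 1 9 6)|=9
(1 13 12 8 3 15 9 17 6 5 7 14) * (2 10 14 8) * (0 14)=(0 14 1 13 12 2 10)(3 15 9 17 6 5 7 8)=[14, 13, 10, 15, 4, 7, 5, 8, 3, 17, 0, 11, 2, 12, 1, 9, 16, 6]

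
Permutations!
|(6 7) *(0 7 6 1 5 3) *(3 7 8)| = 3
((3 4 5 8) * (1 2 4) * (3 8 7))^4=((8)(1 2 4 5 7 3))^4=(8)(1 7 4)(2 3 5)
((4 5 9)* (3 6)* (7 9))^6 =(4 7)(5 9)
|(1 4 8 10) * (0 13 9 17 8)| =|(0 13 9 17 8 10 1 4)| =8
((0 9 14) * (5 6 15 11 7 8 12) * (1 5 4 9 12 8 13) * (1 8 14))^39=(15)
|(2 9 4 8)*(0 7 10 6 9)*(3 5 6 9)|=21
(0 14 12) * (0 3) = (0 14 12 3) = [14, 1, 2, 0, 4, 5, 6, 7, 8, 9, 10, 11, 3, 13, 12]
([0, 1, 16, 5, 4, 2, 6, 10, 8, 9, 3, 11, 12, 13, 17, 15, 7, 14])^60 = [0, 1, 2, 3, 4, 5, 6, 7, 8, 9, 10, 11, 12, 13, 14, 15, 16, 17]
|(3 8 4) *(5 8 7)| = |(3 7 5 8 4)| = 5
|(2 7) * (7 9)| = 3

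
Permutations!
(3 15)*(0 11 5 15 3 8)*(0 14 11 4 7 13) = [4, 1, 2, 3, 7, 15, 6, 13, 14, 9, 10, 5, 12, 0, 11, 8] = (0 4 7 13)(5 15 8 14 11)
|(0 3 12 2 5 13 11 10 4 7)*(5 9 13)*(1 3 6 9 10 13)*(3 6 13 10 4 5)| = 30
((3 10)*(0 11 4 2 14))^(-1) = ((0 11 4 2 14)(3 10))^(-1) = (0 14 2 4 11)(3 10)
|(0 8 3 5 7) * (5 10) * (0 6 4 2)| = 9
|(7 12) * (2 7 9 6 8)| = 6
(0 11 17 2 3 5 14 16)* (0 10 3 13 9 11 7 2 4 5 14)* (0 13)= (0 7 2)(3 14 16 10)(4 5 13 9 11 17)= [7, 1, 0, 14, 5, 13, 6, 2, 8, 11, 3, 17, 12, 9, 16, 15, 10, 4]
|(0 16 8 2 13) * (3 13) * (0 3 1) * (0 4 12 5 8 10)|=6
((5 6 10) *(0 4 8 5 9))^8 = (0 4 8 5 6 10 9) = ((0 4 8 5 6 10 9))^8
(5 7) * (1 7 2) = (1 7 5 2) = [0, 7, 1, 3, 4, 2, 6, 5]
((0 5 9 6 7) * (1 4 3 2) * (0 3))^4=(0 7 4 6 1 9 2 5 3)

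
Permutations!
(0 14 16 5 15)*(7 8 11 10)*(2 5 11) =(0 14 16 11 10 7 8 2 5 15) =[14, 1, 5, 3, 4, 15, 6, 8, 2, 9, 7, 10, 12, 13, 16, 0, 11]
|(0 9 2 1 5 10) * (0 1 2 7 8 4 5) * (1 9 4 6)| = |(0 4 5 10 9 7 8 6 1)| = 9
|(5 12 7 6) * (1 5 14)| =6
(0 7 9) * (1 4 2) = (0 7 9)(1 4 2) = [7, 4, 1, 3, 2, 5, 6, 9, 8, 0]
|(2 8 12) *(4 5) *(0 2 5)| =6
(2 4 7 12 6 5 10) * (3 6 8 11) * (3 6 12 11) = (2 4 7 11 6 5 10)(3 12 8) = [0, 1, 4, 12, 7, 10, 5, 11, 3, 9, 2, 6, 8]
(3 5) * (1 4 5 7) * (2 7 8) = (1 4 5 3 8 2 7) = [0, 4, 7, 8, 5, 3, 6, 1, 2]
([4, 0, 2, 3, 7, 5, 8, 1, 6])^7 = (0 1 7 4)(6 8)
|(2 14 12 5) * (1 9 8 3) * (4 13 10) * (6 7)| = 12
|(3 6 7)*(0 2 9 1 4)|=15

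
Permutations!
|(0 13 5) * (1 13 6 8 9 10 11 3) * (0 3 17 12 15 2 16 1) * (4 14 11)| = 17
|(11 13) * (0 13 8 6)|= 5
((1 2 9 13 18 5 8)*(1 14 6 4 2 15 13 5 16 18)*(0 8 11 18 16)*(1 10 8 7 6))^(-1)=(0 18 11 5 9 2 4 6 7)(1 14 8 10 13 15)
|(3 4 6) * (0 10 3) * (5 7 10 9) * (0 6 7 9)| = |(3 4 7 10)(5 9)| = 4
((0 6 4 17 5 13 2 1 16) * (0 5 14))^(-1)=((0 6 4 17 14)(1 16 5 13 2))^(-1)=(0 14 17 4 6)(1 2 13 5 16)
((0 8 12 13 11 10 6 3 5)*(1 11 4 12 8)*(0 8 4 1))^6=((1 11 10 6 3 5 8 4 12 13))^6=(1 8 10 12 3)(4 6 13 5 11)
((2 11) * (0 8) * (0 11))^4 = ((0 8 11 2))^4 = (11)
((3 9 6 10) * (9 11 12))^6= ((3 11 12 9 6 10))^6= (12)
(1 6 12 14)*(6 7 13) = (1 7 13 6 12 14) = [0, 7, 2, 3, 4, 5, 12, 13, 8, 9, 10, 11, 14, 6, 1]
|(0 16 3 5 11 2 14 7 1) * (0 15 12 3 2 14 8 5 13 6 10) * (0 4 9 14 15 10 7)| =|(0 16 2 8 5 11 15 12 3 13 6 7 1 10 4 9 14)| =17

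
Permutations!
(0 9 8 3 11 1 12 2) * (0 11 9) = (1 12 2 11)(3 9 8) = [0, 12, 11, 9, 4, 5, 6, 7, 3, 8, 10, 1, 2]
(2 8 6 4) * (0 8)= (0 8 6 4 2)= [8, 1, 0, 3, 2, 5, 4, 7, 6]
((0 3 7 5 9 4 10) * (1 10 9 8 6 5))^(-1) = (0 10 1 7 3)(4 9)(5 6 8)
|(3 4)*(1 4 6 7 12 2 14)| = 8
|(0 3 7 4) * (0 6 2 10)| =7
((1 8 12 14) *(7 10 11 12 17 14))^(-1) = (1 14 17 8)(7 12 11 10)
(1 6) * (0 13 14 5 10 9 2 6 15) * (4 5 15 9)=[13, 9, 6, 3, 5, 10, 1, 7, 8, 2, 4, 11, 12, 14, 15, 0]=(0 13 14 15)(1 9 2 6)(4 5 10)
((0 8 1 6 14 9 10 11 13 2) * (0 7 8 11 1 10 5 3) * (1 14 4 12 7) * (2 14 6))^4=((0 11 13 14 9 5 3)(1 2)(4 12 7 8 10 6))^4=(0 9 11 5 13 3 14)(4 10 7)(6 8 12)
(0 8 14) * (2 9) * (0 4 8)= (2 9)(4 8 14)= [0, 1, 9, 3, 8, 5, 6, 7, 14, 2, 10, 11, 12, 13, 4]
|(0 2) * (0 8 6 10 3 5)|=|(0 2 8 6 10 3 5)|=7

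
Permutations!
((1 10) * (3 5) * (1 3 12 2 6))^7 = (12)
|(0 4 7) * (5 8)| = 6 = |(0 4 7)(5 8)|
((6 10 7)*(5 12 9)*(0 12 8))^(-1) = ((0 12 9 5 8)(6 10 7))^(-1) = (0 8 5 9 12)(6 7 10)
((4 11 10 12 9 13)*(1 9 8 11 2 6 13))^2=(2 13)(4 6)(8 10)(11 12)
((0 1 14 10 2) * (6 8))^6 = ((0 1 14 10 2)(6 8))^6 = (0 1 14 10 2)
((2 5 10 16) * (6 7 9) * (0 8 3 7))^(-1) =(0 6 9 7 3 8)(2 16 10 5)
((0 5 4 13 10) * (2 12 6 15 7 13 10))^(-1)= ((0 5 4 10)(2 12 6 15 7 13))^(-1)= (0 10 4 5)(2 13 7 15 6 12)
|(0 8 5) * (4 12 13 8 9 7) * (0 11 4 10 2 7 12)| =24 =|(0 9 12 13 8 5 11 4)(2 7 10)|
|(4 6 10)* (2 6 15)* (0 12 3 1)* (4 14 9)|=28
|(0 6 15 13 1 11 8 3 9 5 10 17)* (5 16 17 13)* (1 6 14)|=|(0 14 1 11 8 3 9 16 17)(5 10 13 6 15)|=45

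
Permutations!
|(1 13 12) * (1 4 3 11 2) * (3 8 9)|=9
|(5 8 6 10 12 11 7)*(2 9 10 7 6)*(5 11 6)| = |(2 9 10 12 6 7 11 5 8)| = 9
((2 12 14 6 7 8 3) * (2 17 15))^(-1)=(2 15 17 3 8 7 6 14 12)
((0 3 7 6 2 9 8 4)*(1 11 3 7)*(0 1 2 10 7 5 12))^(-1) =((0 5 12)(1 11 3 2 9 8 4)(6 10 7))^(-1) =(0 12 5)(1 4 8 9 2 3 11)(6 7 10)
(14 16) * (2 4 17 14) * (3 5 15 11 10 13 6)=[0, 1, 4, 5, 17, 15, 3, 7, 8, 9, 13, 10, 12, 6, 16, 11, 2, 14]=(2 4 17 14 16)(3 5 15 11 10 13 6)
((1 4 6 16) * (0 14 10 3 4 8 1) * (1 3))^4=((0 14 10 1 8 3 4 6 16))^4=(0 8 16 1 6 10 4 14 3)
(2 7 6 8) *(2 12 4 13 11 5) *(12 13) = (2 7 6 8 13 11 5)(4 12) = [0, 1, 7, 3, 12, 2, 8, 6, 13, 9, 10, 5, 4, 11]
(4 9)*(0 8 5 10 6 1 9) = (0 8 5 10 6 1 9 4) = [8, 9, 2, 3, 0, 10, 1, 7, 5, 4, 6]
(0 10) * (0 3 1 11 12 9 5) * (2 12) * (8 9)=(0 10 3 1 11 2 12 8 9 5)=[10, 11, 12, 1, 4, 0, 6, 7, 9, 5, 3, 2, 8]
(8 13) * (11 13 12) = [0, 1, 2, 3, 4, 5, 6, 7, 12, 9, 10, 13, 11, 8] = (8 12 11 13)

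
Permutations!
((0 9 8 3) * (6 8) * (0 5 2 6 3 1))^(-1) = ((0 9 3 5 2 6 8 1))^(-1) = (0 1 8 6 2 5 3 9)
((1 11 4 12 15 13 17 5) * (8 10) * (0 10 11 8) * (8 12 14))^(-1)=(0 10)(1 5 17 13 15 12)(4 11 8 14)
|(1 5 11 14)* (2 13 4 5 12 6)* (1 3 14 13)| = 4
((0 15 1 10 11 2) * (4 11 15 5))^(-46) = (0 2 11 4 5)(1 15 10)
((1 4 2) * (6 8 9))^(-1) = (1 2 4)(6 9 8) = ((1 4 2)(6 8 9))^(-1)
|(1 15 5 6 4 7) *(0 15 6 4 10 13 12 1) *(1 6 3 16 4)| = |(0 15 5 1 3 16 4 7)(6 10 13 12)| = 8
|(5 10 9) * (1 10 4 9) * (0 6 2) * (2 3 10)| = 6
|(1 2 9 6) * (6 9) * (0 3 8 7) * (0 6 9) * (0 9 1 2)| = 7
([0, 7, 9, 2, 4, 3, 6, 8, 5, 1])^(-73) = (1 3 7 2 8 9 5)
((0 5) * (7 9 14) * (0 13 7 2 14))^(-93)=((0 5 13 7 9)(2 14))^(-93)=(0 13 9 5 7)(2 14)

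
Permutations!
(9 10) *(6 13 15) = (6 13 15)(9 10) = [0, 1, 2, 3, 4, 5, 13, 7, 8, 10, 9, 11, 12, 15, 14, 6]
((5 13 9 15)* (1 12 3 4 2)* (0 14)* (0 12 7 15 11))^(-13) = (15)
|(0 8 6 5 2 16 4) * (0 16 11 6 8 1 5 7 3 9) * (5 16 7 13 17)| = 42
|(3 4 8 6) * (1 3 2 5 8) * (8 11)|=|(1 3 4)(2 5 11 8 6)|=15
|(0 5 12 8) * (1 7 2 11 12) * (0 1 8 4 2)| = |(0 5 8 1 7)(2 11 12 4)| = 20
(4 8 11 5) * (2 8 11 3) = (2 8 3)(4 11 5) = [0, 1, 8, 2, 11, 4, 6, 7, 3, 9, 10, 5]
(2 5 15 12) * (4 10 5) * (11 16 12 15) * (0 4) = (0 4 10 5 11 16 12 2) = [4, 1, 0, 3, 10, 11, 6, 7, 8, 9, 5, 16, 2, 13, 14, 15, 12]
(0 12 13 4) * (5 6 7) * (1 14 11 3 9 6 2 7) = (0 12 13 4)(1 14 11 3 9 6)(2 7 5) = [12, 14, 7, 9, 0, 2, 1, 5, 8, 6, 10, 3, 13, 4, 11]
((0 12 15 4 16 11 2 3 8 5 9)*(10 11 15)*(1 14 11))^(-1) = (0 9 5 8 3 2 11 14 1 10 12)(4 15 16)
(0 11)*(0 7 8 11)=(7 8 11)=[0, 1, 2, 3, 4, 5, 6, 8, 11, 9, 10, 7]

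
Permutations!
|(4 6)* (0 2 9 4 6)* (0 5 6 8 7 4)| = 15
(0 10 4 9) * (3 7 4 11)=(0 10 11 3 7 4 9)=[10, 1, 2, 7, 9, 5, 6, 4, 8, 0, 11, 3]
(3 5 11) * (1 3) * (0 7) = (0 7)(1 3 5 11) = [7, 3, 2, 5, 4, 11, 6, 0, 8, 9, 10, 1]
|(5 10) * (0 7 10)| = 4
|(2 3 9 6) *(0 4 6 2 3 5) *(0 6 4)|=5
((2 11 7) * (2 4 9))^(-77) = (2 4 11 9 7)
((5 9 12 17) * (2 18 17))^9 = (2 5)(9 18)(12 17)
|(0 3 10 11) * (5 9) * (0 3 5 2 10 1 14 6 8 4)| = 12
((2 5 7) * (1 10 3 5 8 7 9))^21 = (1 10 3 5 9)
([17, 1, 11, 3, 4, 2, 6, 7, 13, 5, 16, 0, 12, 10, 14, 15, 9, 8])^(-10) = (17)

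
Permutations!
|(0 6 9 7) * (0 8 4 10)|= 7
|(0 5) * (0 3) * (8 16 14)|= 3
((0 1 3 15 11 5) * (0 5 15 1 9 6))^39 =(1 3)(11 15)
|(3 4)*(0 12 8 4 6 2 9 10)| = |(0 12 8 4 3 6 2 9 10)| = 9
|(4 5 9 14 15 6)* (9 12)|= 7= |(4 5 12 9 14 15 6)|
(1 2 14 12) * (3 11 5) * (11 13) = (1 2 14 12)(3 13 11 5) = [0, 2, 14, 13, 4, 3, 6, 7, 8, 9, 10, 5, 1, 11, 12]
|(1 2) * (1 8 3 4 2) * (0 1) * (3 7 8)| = |(0 1)(2 3 4)(7 8)| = 6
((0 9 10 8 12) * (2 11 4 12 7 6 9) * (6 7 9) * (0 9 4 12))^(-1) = ((0 2 11 12 9 10 8 4))^(-1) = (0 4 8 10 9 12 11 2)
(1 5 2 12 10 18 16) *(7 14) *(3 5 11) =[0, 11, 12, 5, 4, 2, 6, 14, 8, 9, 18, 3, 10, 13, 7, 15, 1, 17, 16] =(1 11 3 5 2 12 10 18 16)(7 14)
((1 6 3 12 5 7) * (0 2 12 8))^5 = (0 1 2 6 12 3 5 8 7)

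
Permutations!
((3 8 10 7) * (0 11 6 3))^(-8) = (0 7 10 8 3 6 11)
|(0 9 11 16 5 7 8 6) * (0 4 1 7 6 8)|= |(0 9 11 16 5 6 4 1 7)|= 9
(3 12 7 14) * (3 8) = (3 12 7 14 8) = [0, 1, 2, 12, 4, 5, 6, 14, 3, 9, 10, 11, 7, 13, 8]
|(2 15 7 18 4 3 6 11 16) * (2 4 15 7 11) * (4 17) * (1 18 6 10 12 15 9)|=24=|(1 18 9)(2 7 6)(3 10 12 15 11 16 17 4)|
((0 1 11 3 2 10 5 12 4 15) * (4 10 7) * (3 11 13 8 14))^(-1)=((0 1 13 8 14 3 2 7 4 15)(5 12 10))^(-1)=(0 15 4 7 2 3 14 8 13 1)(5 10 12)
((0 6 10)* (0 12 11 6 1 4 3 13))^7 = (0 4 13 1 3)(6 11 12 10)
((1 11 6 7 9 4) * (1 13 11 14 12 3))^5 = (1 14 12 3)(4 9 7 6 11 13) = ((1 14 12 3)(4 13 11 6 7 9))^5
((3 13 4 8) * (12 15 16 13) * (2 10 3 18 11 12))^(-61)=((2 10 3)(4 8 18 11 12 15 16 13))^(-61)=(2 3 10)(4 11 16 8 12 13 18 15)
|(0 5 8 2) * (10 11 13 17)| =4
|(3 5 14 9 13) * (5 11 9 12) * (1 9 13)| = |(1 9)(3 11 13)(5 14 12)| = 6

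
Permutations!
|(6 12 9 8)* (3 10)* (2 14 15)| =12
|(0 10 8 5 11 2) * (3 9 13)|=|(0 10 8 5 11 2)(3 9 13)|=6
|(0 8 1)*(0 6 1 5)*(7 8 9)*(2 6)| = 15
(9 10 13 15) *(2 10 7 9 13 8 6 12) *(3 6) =[0, 1, 10, 6, 4, 5, 12, 9, 3, 7, 8, 11, 2, 15, 14, 13] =(2 10 8 3 6 12)(7 9)(13 15)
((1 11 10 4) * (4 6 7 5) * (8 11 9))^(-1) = (1 4 5 7 6 10 11 8 9)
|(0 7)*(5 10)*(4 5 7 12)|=6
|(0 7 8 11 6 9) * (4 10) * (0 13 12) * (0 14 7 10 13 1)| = 12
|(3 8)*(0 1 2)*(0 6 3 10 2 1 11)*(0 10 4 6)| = |(0 11 10 2)(3 8 4 6)| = 4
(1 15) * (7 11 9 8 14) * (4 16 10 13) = (1 15)(4 16 10 13)(7 11 9 8 14) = [0, 15, 2, 3, 16, 5, 6, 11, 14, 8, 13, 9, 12, 4, 7, 1, 10]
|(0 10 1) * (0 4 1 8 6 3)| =10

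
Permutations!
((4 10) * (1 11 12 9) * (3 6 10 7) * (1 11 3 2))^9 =((1 3 6 10 4 7 2)(9 11 12))^9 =(12)(1 6 4 2 3 10 7)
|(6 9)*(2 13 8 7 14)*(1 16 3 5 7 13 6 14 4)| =|(1 16 3 5 7 4)(2 6 9 14)(8 13)| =12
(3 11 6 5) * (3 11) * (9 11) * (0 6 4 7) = [6, 1, 2, 3, 7, 9, 5, 0, 8, 11, 10, 4] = (0 6 5 9 11 4 7)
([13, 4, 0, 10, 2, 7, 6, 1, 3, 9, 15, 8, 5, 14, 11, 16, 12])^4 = [8, 13, 11, 12, 14, 2, 6, 0, 16, 9, 5, 15, 4, 3, 10, 7, 1]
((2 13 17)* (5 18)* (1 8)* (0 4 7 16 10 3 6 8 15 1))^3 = (0 16 6 4 10 8 7 3)(1 15)(5 18)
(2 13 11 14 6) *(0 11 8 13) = (0 11 14 6 2)(8 13) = [11, 1, 0, 3, 4, 5, 2, 7, 13, 9, 10, 14, 12, 8, 6]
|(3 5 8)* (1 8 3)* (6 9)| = 2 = |(1 8)(3 5)(6 9)|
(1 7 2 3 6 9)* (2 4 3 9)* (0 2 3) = (0 2 9 1 7 4)(3 6) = [2, 7, 9, 6, 0, 5, 3, 4, 8, 1]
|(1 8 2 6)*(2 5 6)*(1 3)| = 5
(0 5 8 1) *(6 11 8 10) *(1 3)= [5, 0, 2, 1, 4, 10, 11, 7, 3, 9, 6, 8]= (0 5 10 6 11 8 3 1)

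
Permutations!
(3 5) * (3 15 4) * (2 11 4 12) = [0, 1, 11, 5, 3, 15, 6, 7, 8, 9, 10, 4, 2, 13, 14, 12] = (2 11 4 3 5 15 12)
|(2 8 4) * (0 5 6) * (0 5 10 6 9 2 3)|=9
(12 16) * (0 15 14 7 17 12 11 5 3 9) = (0 15 14 7 17 12 16 11 5 3 9) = [15, 1, 2, 9, 4, 3, 6, 17, 8, 0, 10, 5, 16, 13, 7, 14, 11, 12]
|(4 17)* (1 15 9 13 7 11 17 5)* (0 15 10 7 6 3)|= |(0 15 9 13 6 3)(1 10 7 11 17 4 5)|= 42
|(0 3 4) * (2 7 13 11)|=|(0 3 4)(2 7 13 11)|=12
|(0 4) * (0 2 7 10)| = |(0 4 2 7 10)| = 5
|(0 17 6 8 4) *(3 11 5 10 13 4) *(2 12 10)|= |(0 17 6 8 3 11 5 2 12 10 13 4)|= 12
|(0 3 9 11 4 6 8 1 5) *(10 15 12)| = |(0 3 9 11 4 6 8 1 5)(10 15 12)| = 9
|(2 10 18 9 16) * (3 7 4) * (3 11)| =|(2 10 18 9 16)(3 7 4 11)| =20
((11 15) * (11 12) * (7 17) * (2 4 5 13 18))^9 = (2 18 13 5 4)(7 17)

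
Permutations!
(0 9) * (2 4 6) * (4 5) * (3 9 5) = (0 5 4 6 2 3 9) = [5, 1, 3, 9, 6, 4, 2, 7, 8, 0]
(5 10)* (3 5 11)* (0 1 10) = (0 1 10 11 3 5) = [1, 10, 2, 5, 4, 0, 6, 7, 8, 9, 11, 3]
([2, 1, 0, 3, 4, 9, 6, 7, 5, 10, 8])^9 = (0 2)(5 9 10 8)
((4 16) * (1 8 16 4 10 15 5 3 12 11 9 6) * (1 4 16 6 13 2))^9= (1 12 16 2 3 4 13 5 6 9 15 8 11 10)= ((1 8 6 4 16 10 15 5 3 12 11 9 13 2))^9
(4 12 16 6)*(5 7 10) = [0, 1, 2, 3, 12, 7, 4, 10, 8, 9, 5, 11, 16, 13, 14, 15, 6] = (4 12 16 6)(5 7 10)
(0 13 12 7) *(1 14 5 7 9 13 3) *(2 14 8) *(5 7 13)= [3, 8, 14, 1, 4, 13, 6, 0, 2, 5, 10, 11, 9, 12, 7]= (0 3 1 8 2 14 7)(5 13 12 9)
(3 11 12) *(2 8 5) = (2 8 5)(3 11 12) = [0, 1, 8, 11, 4, 2, 6, 7, 5, 9, 10, 12, 3]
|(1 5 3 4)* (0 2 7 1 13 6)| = 9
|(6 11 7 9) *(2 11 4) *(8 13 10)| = 6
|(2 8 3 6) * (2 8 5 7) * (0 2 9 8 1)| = |(0 2 5 7 9 8 3 6 1)| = 9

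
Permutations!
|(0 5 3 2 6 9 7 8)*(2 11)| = |(0 5 3 11 2 6 9 7 8)| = 9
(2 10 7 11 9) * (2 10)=(7 11 9 10)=[0, 1, 2, 3, 4, 5, 6, 11, 8, 10, 7, 9]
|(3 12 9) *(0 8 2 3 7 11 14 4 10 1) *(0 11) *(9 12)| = 30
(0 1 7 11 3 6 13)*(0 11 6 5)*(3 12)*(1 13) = (0 13 11 12 3 5)(1 7 6) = [13, 7, 2, 5, 4, 0, 1, 6, 8, 9, 10, 12, 3, 11]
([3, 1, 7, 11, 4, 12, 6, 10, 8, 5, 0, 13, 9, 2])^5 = [7, 1, 11, 10, 4, 9, 6, 13, 8, 12, 2, 0, 5, 3]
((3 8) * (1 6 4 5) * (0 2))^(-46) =(8)(1 4)(5 6)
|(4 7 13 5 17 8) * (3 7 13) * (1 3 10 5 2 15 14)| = |(1 3 7 10 5 17 8 4 13 2 15 14)| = 12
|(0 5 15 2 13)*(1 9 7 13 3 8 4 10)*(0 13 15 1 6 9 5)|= |(1 5)(2 3 8 4 10 6 9 7 15)|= 18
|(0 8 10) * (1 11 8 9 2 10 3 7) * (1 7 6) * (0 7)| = |(0 9 2 10 7)(1 11 8 3 6)| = 5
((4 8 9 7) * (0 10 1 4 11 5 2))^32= (0 1 8 7 5)(2 10 4 9 11)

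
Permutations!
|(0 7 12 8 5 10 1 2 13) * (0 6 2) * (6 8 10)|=5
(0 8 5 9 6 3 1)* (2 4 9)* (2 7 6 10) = [8, 0, 4, 1, 9, 7, 3, 6, 5, 10, 2] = (0 8 5 7 6 3 1)(2 4 9 10)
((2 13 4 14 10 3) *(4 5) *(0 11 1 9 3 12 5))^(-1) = (0 13 2 3 9 1 11)(4 5 12 10 14)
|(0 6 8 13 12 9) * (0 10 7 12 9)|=|(0 6 8 13 9 10 7 12)|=8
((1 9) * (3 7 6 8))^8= ((1 9)(3 7 6 8))^8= (9)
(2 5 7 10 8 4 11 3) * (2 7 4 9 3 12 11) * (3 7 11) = [0, 1, 5, 11, 2, 4, 6, 10, 9, 7, 8, 12, 3] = (2 5 4)(3 11 12)(7 10 8 9)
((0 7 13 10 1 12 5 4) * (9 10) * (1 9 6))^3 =(0 6 5 7 1 4 13 12)(9 10)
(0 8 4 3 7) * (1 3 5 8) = (0 1 3 7)(4 5 8) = [1, 3, 2, 7, 5, 8, 6, 0, 4]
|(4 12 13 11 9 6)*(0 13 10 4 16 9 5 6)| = |(0 13 11 5 6 16 9)(4 12 10)| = 21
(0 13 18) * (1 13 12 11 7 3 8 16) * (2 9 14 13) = (0 12 11 7 3 8 16 1 2 9 14 13 18) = [12, 2, 9, 8, 4, 5, 6, 3, 16, 14, 10, 7, 11, 18, 13, 15, 1, 17, 0]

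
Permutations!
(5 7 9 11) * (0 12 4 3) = (0 12 4 3)(5 7 9 11) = [12, 1, 2, 0, 3, 7, 6, 9, 8, 11, 10, 5, 4]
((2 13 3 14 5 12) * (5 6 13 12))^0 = ((2 12)(3 14 6 13))^0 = (14)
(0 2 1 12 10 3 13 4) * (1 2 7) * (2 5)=(0 7 1 12 10 3 13 4)(2 5)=[7, 12, 5, 13, 0, 2, 6, 1, 8, 9, 3, 11, 10, 4]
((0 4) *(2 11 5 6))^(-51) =((0 4)(2 11 5 6))^(-51) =(0 4)(2 11 5 6)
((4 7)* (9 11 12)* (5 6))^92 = (9 12 11)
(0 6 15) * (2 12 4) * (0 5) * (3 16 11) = (0 6 15 5)(2 12 4)(3 16 11) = [6, 1, 12, 16, 2, 0, 15, 7, 8, 9, 10, 3, 4, 13, 14, 5, 11]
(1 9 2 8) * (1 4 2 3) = (1 9 3)(2 8 4) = [0, 9, 8, 1, 2, 5, 6, 7, 4, 3]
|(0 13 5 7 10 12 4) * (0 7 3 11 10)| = 9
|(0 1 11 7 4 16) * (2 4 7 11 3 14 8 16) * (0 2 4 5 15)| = 9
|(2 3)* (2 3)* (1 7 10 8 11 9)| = |(1 7 10 8 11 9)| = 6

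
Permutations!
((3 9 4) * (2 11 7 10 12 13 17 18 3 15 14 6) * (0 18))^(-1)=(0 17 13 12 10 7 11 2 6 14 15 4 9 3 18)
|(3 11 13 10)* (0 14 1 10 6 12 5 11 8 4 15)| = 40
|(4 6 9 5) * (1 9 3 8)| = 7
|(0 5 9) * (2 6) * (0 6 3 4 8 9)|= 6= |(0 5)(2 3 4 8 9 6)|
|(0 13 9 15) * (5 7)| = 4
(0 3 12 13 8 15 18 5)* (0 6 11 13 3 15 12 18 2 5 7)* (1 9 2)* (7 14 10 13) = (0 15 1 9 2 5 6 11 7)(3 18 14 10 13 8 12) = [15, 9, 5, 18, 4, 6, 11, 0, 12, 2, 13, 7, 3, 8, 10, 1, 16, 17, 14]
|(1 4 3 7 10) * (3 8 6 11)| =8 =|(1 4 8 6 11 3 7 10)|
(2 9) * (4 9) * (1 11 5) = (1 11 5)(2 4 9) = [0, 11, 4, 3, 9, 1, 6, 7, 8, 2, 10, 5]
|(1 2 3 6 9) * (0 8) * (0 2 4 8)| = 7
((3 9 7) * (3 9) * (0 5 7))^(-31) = ((0 5 7 9))^(-31) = (0 5 7 9)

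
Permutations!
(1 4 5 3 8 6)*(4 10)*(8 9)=(1 10 4 5 3 9 8 6)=[0, 10, 2, 9, 5, 3, 1, 7, 6, 8, 4]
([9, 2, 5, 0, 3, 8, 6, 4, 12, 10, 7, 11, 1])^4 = (0 4 10)(1 12 8 5 2)(3 7 9)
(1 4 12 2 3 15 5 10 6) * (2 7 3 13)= (1 4 12 7 3 15 5 10 6)(2 13)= [0, 4, 13, 15, 12, 10, 1, 3, 8, 9, 6, 11, 7, 2, 14, 5]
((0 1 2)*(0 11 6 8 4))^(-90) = (0 1 2 11 6 8 4)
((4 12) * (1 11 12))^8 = ((1 11 12 4))^8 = (12)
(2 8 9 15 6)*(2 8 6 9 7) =[0, 1, 6, 3, 4, 5, 8, 2, 7, 15, 10, 11, 12, 13, 14, 9] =(2 6 8 7)(9 15)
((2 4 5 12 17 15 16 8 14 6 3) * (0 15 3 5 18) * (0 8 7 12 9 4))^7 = (18)(0 2 3 17 12 7 16 15)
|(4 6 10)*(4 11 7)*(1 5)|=|(1 5)(4 6 10 11 7)|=10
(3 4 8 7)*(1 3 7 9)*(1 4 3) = (4 8 9) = [0, 1, 2, 3, 8, 5, 6, 7, 9, 4]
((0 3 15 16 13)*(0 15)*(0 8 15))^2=((0 3 8 15 16 13))^2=(0 8 16)(3 15 13)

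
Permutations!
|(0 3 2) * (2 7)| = |(0 3 7 2)| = 4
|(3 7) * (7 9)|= 3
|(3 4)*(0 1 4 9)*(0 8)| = |(0 1 4 3 9 8)| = 6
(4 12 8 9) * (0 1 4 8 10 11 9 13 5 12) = [1, 4, 2, 3, 0, 12, 6, 7, 13, 8, 11, 9, 10, 5] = (0 1 4)(5 12 10 11 9 8 13)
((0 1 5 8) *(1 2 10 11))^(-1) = ((0 2 10 11 1 5 8))^(-1) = (0 8 5 1 11 10 2)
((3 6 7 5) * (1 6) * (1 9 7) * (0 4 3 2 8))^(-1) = (0 8 2 5 7 9 3 4)(1 6)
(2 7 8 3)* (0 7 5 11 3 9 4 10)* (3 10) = [7, 1, 5, 2, 3, 11, 6, 8, 9, 4, 0, 10] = (0 7 8 9 4 3 2 5 11 10)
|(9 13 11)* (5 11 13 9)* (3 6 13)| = |(3 6 13)(5 11)| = 6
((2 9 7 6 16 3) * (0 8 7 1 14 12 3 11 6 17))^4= ((0 8 7 17)(1 14 12 3 2 9)(6 16 11))^4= (17)(1 2 12)(3 14 9)(6 16 11)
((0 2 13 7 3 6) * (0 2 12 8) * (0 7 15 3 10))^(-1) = (0 10 7 8 12)(2 6 3 15 13)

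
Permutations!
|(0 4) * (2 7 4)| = |(0 2 7 4)| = 4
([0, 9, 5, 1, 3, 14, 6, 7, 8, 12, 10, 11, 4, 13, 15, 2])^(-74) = (1 9 12 4 3)(2 14)(5 15)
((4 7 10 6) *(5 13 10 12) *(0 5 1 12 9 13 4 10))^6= (13)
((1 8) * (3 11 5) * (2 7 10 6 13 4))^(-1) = ((1 8)(2 7 10 6 13 4)(3 11 5))^(-1) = (1 8)(2 4 13 6 10 7)(3 5 11)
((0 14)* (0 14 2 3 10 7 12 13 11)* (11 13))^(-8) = (14)(0 11 12 7 10 3 2)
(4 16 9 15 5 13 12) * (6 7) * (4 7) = (4 16 9 15 5 13 12 7 6) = [0, 1, 2, 3, 16, 13, 4, 6, 8, 15, 10, 11, 7, 12, 14, 5, 9]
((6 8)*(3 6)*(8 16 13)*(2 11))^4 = (3 8 13 16 6)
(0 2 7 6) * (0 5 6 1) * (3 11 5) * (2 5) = [5, 0, 7, 11, 4, 6, 3, 1, 8, 9, 10, 2] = (0 5 6 3 11 2 7 1)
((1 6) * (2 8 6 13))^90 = ((1 13 2 8 6))^90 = (13)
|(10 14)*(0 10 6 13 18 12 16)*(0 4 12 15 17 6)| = 15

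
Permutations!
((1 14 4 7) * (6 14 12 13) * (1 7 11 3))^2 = ((1 12 13 6 14 4 11 3))^2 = (1 13 14 11)(3 12 6 4)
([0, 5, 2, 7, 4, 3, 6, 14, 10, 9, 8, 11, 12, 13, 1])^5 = [0, 1, 2, 3, 4, 5, 6, 7, 10, 9, 8, 11, 12, 13, 14]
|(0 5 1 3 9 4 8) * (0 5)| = 6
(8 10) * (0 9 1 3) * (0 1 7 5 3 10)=(0 9 7 5 3 1 10 8)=[9, 10, 2, 1, 4, 3, 6, 5, 0, 7, 8]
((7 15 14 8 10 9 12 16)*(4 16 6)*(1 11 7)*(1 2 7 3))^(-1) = ((1 11 3)(2 7 15 14 8 10 9 12 6 4 16))^(-1) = (1 3 11)(2 16 4 6 12 9 10 8 14 15 7)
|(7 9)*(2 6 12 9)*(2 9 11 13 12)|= 6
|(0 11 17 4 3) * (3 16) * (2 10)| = |(0 11 17 4 16 3)(2 10)| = 6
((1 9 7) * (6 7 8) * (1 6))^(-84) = ((1 9 8)(6 7))^(-84) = (9)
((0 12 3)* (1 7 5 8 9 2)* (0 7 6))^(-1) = (0 6 1 2 9 8 5 7 3 12)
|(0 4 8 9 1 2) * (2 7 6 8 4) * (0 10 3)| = 20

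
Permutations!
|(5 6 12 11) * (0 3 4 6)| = 7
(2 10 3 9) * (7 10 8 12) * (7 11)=[0, 1, 8, 9, 4, 5, 6, 10, 12, 2, 3, 7, 11]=(2 8 12 11 7 10 3 9)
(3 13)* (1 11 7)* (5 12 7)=(1 11 5 12 7)(3 13)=[0, 11, 2, 13, 4, 12, 6, 1, 8, 9, 10, 5, 7, 3]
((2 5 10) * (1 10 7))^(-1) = ((1 10 2 5 7))^(-1) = (1 7 5 2 10)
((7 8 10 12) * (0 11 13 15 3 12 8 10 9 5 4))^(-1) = (0 4 5 9 8 10 7 12 3 15 13 11)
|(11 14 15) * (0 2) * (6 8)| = |(0 2)(6 8)(11 14 15)| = 6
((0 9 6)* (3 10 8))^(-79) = (0 6 9)(3 8 10)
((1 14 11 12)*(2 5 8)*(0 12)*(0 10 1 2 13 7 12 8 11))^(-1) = ((0 8 13 7 12 2 5 11 10 1 14))^(-1) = (0 14 1 10 11 5 2 12 7 13 8)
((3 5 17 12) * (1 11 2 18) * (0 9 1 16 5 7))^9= ((0 9 1 11 2 18 16 5 17 12 3 7))^9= (0 12 16 11)(1 7 17 18)(2 9 3 5)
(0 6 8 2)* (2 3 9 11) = (0 6 8 3 9 11 2) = [6, 1, 0, 9, 4, 5, 8, 7, 3, 11, 10, 2]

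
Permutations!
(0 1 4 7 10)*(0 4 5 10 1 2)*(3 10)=(0 2)(1 5 3 10 4 7)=[2, 5, 0, 10, 7, 3, 6, 1, 8, 9, 4]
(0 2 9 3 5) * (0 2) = (2 9 3 5) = [0, 1, 9, 5, 4, 2, 6, 7, 8, 3]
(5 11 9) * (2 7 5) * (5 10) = (2 7 10 5 11 9) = [0, 1, 7, 3, 4, 11, 6, 10, 8, 2, 5, 9]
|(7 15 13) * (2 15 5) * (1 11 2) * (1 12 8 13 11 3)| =30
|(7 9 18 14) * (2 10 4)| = |(2 10 4)(7 9 18 14)| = 12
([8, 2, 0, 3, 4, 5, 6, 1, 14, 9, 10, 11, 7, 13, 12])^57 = [8, 2, 0, 3, 4, 5, 6, 1, 14, 9, 10, 11, 7, 13, 12]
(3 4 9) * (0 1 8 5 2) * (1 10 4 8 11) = (0 10 4 9 3 8 5 2)(1 11) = [10, 11, 0, 8, 9, 2, 6, 7, 5, 3, 4, 1]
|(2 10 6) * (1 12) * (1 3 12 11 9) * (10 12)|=|(1 11 9)(2 12 3 10 6)|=15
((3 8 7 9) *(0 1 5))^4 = ((0 1 5)(3 8 7 9))^4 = (9)(0 1 5)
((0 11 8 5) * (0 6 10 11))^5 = ((5 6 10 11 8))^5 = (11)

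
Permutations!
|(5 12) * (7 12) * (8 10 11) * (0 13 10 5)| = |(0 13 10 11 8 5 7 12)| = 8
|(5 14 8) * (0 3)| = |(0 3)(5 14 8)| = 6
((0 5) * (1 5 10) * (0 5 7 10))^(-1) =(1 10 7)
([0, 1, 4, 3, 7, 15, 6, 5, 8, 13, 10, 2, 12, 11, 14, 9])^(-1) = (2 11 13 9 15 5 7 4)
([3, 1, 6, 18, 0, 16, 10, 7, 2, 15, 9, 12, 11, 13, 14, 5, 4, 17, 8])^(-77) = [9, 1, 4, 15, 10, 2, 0, 7, 16, 18, 3, 12, 11, 13, 14, 8, 6, 17, 5]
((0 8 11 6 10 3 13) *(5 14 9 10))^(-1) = (0 13 3 10 9 14 5 6 11 8)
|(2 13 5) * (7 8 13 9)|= |(2 9 7 8 13 5)|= 6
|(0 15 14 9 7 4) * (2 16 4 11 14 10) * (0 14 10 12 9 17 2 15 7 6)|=|(0 7 11 10 15 12 9 6)(2 16 4 14 17)|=40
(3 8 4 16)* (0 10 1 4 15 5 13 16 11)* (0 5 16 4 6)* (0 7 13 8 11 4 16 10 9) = (0 9)(1 6 7 13 16 3 11 5 8 15 10) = [9, 6, 2, 11, 4, 8, 7, 13, 15, 0, 1, 5, 12, 16, 14, 10, 3]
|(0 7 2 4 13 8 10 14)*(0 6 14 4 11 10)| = |(0 7 2 11 10 4 13 8)(6 14)| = 8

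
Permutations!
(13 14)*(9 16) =[0, 1, 2, 3, 4, 5, 6, 7, 8, 16, 10, 11, 12, 14, 13, 15, 9] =(9 16)(13 14)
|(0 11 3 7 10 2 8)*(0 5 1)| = 9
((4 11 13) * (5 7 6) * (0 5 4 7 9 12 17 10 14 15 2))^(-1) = (0 2 15 14 10 17 12 9 5)(4 6 7 13 11)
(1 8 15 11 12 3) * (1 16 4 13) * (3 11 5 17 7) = (1 8 15 5 17 7 3 16 4 13)(11 12) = [0, 8, 2, 16, 13, 17, 6, 3, 15, 9, 10, 12, 11, 1, 14, 5, 4, 7]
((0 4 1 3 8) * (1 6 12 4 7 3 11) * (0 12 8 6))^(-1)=(0 4 12 8 6 3 7)(1 11)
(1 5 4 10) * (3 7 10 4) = [0, 5, 2, 7, 4, 3, 6, 10, 8, 9, 1] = (1 5 3 7 10)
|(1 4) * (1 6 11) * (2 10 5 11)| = 7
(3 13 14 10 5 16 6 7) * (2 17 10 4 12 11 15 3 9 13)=(2 17 10 5 16 6 7 9 13 14 4 12 11 15 3)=[0, 1, 17, 2, 12, 16, 7, 9, 8, 13, 5, 15, 11, 14, 4, 3, 6, 10]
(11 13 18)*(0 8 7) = (0 8 7)(11 13 18) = [8, 1, 2, 3, 4, 5, 6, 0, 7, 9, 10, 13, 12, 18, 14, 15, 16, 17, 11]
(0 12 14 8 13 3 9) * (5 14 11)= (0 12 11 5 14 8 13 3 9)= [12, 1, 2, 9, 4, 14, 6, 7, 13, 0, 10, 5, 11, 3, 8]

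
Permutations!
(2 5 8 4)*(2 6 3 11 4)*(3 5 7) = (2 7 3 11 4 6 5 8) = [0, 1, 7, 11, 6, 8, 5, 3, 2, 9, 10, 4]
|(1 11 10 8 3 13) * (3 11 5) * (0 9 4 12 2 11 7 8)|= |(0 9 4 12 2 11 10)(1 5 3 13)(7 8)|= 28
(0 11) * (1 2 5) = (0 11)(1 2 5) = [11, 2, 5, 3, 4, 1, 6, 7, 8, 9, 10, 0]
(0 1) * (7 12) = [1, 0, 2, 3, 4, 5, 6, 12, 8, 9, 10, 11, 7] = (0 1)(7 12)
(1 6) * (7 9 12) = [0, 6, 2, 3, 4, 5, 1, 9, 8, 12, 10, 11, 7] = (1 6)(7 9 12)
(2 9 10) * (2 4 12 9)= (4 12 9 10)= [0, 1, 2, 3, 12, 5, 6, 7, 8, 10, 4, 11, 9]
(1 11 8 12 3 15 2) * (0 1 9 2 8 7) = [1, 11, 9, 15, 4, 5, 6, 0, 12, 2, 10, 7, 3, 13, 14, 8] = (0 1 11 7)(2 9)(3 15 8 12)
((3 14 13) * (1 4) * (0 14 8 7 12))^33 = (0 7 3 14 12 8 13)(1 4)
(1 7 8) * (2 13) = (1 7 8)(2 13) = [0, 7, 13, 3, 4, 5, 6, 8, 1, 9, 10, 11, 12, 2]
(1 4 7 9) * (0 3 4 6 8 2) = (0 3 4 7 9 1 6 8 2) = [3, 6, 0, 4, 7, 5, 8, 9, 2, 1]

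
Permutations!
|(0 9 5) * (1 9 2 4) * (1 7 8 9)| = |(0 2 4 7 8 9 5)| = 7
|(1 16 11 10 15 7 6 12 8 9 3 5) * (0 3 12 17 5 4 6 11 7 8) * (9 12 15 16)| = |(0 3 4 6 17 5 1 9 15 8 12)(7 11 10 16)| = 44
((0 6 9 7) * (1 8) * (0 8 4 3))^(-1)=((0 6 9 7 8 1 4 3))^(-1)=(0 3 4 1 8 7 9 6)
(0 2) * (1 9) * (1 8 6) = (0 2)(1 9 8 6) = [2, 9, 0, 3, 4, 5, 1, 7, 6, 8]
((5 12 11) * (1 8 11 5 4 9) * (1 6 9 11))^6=((1 8)(4 11)(5 12)(6 9))^6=(12)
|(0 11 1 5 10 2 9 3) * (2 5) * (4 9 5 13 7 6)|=12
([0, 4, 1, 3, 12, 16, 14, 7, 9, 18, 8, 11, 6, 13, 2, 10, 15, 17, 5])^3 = (1 6)(2 12)(4 14)(5 10 18 15 9 16 8)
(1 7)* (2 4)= (1 7)(2 4)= [0, 7, 4, 3, 2, 5, 6, 1]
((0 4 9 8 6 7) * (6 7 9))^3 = (0 9)(4 8)(6 7)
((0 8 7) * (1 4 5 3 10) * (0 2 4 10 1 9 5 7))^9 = ((0 8)(1 10 9 5 3)(2 4 7))^9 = (0 8)(1 3 5 9 10)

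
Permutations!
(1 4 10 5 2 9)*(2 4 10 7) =(1 10 5 4 7 2 9) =[0, 10, 9, 3, 7, 4, 6, 2, 8, 1, 5]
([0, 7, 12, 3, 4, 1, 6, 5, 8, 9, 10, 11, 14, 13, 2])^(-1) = (1 5 7)(2 14 12)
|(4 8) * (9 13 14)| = |(4 8)(9 13 14)| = 6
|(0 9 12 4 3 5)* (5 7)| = |(0 9 12 4 3 7 5)| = 7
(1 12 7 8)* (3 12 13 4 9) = (1 13 4 9 3 12 7 8) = [0, 13, 2, 12, 9, 5, 6, 8, 1, 3, 10, 11, 7, 4]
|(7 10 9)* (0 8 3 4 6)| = 15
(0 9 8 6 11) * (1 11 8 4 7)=[9, 11, 2, 3, 7, 5, 8, 1, 6, 4, 10, 0]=(0 9 4 7 1 11)(6 8)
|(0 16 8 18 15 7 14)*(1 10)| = 14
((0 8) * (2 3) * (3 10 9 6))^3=((0 8)(2 10 9 6 3))^3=(0 8)(2 6 10 3 9)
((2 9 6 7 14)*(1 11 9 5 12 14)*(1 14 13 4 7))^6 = (1 9)(2 14 7 4 13 12 5)(6 11)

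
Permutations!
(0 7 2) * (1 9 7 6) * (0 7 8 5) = (0 6 1 9 8 5)(2 7) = [6, 9, 7, 3, 4, 0, 1, 2, 5, 8]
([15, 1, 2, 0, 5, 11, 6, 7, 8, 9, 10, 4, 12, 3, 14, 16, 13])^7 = [16, 1, 2, 15, 5, 11, 6, 7, 8, 9, 10, 4, 12, 0, 14, 13, 3]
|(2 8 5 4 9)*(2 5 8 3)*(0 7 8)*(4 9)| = 6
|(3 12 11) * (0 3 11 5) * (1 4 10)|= |(0 3 12 5)(1 4 10)|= 12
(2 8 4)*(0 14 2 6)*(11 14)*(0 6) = [11, 1, 8, 3, 0, 5, 6, 7, 4, 9, 10, 14, 12, 13, 2] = (0 11 14 2 8 4)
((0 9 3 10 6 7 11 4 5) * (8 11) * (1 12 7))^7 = (0 7 3 11 6 5 12 9 8 10 4 1) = ((0 9 3 10 6 1 12 7 8 11 4 5))^7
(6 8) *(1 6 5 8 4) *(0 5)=(0 5 8)(1 6 4)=[5, 6, 2, 3, 1, 8, 4, 7, 0]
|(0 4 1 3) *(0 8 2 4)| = |(1 3 8 2 4)| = 5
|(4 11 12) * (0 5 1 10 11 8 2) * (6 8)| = 10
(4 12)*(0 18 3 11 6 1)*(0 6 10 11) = (0 18 3)(1 6)(4 12)(10 11) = [18, 6, 2, 0, 12, 5, 1, 7, 8, 9, 11, 10, 4, 13, 14, 15, 16, 17, 3]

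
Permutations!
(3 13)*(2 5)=(2 5)(3 13)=[0, 1, 5, 13, 4, 2, 6, 7, 8, 9, 10, 11, 12, 3]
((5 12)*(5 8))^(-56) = (5 12 8)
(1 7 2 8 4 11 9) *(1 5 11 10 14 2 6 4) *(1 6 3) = [0, 7, 8, 1, 10, 11, 4, 3, 6, 5, 14, 9, 12, 13, 2] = (1 7 3)(2 8 6 4 10 14)(5 11 9)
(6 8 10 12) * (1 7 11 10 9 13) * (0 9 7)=(0 9 13 1)(6 8 7 11 10 12)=[9, 0, 2, 3, 4, 5, 8, 11, 7, 13, 12, 10, 6, 1]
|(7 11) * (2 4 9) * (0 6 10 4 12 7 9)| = 20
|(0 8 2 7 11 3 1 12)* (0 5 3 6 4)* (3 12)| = 14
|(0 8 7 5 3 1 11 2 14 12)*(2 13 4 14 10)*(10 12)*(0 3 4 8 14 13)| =40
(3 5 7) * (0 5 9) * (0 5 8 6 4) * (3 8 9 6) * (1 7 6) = (0 9 5 6 4)(1 7 8 3) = [9, 7, 2, 1, 0, 6, 4, 8, 3, 5]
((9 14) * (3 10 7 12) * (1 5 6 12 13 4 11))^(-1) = (1 11 4 13 7 10 3 12 6 5)(9 14)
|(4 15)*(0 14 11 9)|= 4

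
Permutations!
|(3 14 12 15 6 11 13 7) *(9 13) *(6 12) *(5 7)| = |(3 14 6 11 9 13 5 7)(12 15)| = 8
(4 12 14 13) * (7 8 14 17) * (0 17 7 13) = (0 17 13 4 12 7 8 14) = [17, 1, 2, 3, 12, 5, 6, 8, 14, 9, 10, 11, 7, 4, 0, 15, 16, 13]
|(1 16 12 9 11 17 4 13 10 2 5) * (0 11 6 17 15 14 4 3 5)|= |(0 11 15 14 4 13 10 2)(1 16 12 9 6 17 3 5)|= 8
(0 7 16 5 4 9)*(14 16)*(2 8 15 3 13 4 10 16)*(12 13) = [7, 1, 8, 12, 9, 10, 6, 14, 15, 0, 16, 11, 13, 4, 2, 3, 5] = (0 7 14 2 8 15 3 12 13 4 9)(5 10 16)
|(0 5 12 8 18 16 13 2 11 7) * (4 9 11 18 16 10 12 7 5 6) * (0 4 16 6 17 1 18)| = |(0 17 1 18 10 12 8 6 16 13 2)(4 9 11 5 7)| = 55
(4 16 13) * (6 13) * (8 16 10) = (4 10 8 16 6 13) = [0, 1, 2, 3, 10, 5, 13, 7, 16, 9, 8, 11, 12, 4, 14, 15, 6]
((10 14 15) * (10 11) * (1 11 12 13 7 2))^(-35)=((1 11 10 14 15 12 13 7 2))^(-35)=(1 11 10 14 15 12 13 7 2)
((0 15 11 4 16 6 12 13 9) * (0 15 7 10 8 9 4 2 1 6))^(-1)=(0 16 4 13 12 6 1 2 11 15 9 8 10 7)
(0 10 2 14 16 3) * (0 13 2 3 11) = (0 10 3 13 2 14 16 11) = [10, 1, 14, 13, 4, 5, 6, 7, 8, 9, 3, 0, 12, 2, 16, 15, 11]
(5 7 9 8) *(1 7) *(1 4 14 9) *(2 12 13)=(1 7)(2 12 13)(4 14 9 8 5)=[0, 7, 12, 3, 14, 4, 6, 1, 5, 8, 10, 11, 13, 2, 9]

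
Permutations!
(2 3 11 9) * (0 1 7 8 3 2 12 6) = (0 1 7 8 3 11 9 12 6) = [1, 7, 2, 11, 4, 5, 0, 8, 3, 12, 10, 9, 6]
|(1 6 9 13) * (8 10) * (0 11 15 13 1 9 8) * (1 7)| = |(0 11 15 13 9 7 1 6 8 10)| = 10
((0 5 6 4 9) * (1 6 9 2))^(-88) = ((0 5 9)(1 6 4 2))^(-88) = (0 9 5)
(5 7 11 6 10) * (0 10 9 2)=(0 10 5 7 11 6 9 2)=[10, 1, 0, 3, 4, 7, 9, 11, 8, 2, 5, 6]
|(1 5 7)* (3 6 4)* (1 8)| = |(1 5 7 8)(3 6 4)| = 12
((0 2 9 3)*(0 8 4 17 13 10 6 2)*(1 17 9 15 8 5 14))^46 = (1 8 17 4 13 9 10 3 6 5 2 14 15)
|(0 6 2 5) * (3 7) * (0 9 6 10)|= 4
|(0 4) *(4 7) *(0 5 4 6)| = 6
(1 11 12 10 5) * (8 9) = (1 11 12 10 5)(8 9) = [0, 11, 2, 3, 4, 1, 6, 7, 9, 8, 5, 12, 10]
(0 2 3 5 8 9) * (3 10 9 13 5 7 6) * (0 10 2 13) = (0 13 5 8)(3 7 6)(9 10) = [13, 1, 2, 7, 4, 8, 3, 6, 0, 10, 9, 11, 12, 5]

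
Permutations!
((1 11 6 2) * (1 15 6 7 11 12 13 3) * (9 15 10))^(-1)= (1 3 13 12)(2 6 15 9 10)(7 11)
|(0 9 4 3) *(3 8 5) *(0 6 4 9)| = 5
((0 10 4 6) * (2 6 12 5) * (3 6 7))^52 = (0 3 2 12 10 6 7 5 4)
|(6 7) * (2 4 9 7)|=5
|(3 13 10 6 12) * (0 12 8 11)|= 8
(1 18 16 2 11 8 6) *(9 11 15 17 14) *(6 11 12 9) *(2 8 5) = (1 18 16 8 11 5 2 15 17 14 6)(9 12) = [0, 18, 15, 3, 4, 2, 1, 7, 11, 12, 10, 5, 9, 13, 6, 17, 8, 14, 16]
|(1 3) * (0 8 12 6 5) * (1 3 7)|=|(0 8 12 6 5)(1 7)|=10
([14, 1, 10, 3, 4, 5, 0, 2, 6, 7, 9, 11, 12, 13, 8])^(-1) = [6, 1, 7, 3, 4, 5, 8, 9, 14, 10, 2, 11, 12, 13, 0]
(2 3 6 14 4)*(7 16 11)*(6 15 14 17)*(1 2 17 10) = [0, 2, 3, 15, 17, 5, 10, 16, 8, 9, 1, 7, 12, 13, 4, 14, 11, 6] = (1 2 3 15 14 4 17 6 10)(7 16 11)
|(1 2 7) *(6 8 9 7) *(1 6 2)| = |(6 8 9 7)| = 4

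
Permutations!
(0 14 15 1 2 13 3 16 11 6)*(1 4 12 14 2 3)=[2, 3, 13, 16, 12, 5, 0, 7, 8, 9, 10, 6, 14, 1, 15, 4, 11]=(0 2 13 1 3 16 11 6)(4 12 14 15)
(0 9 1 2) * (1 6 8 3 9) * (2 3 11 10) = [1, 3, 0, 9, 4, 5, 8, 7, 11, 6, 2, 10] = (0 1 3 9 6 8 11 10 2)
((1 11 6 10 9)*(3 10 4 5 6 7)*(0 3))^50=((0 3 10 9 1 11 7)(4 5 6))^50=(0 3 10 9 1 11 7)(4 6 5)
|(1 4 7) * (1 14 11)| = |(1 4 7 14 11)| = 5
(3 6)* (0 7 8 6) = (0 7 8 6 3) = [7, 1, 2, 0, 4, 5, 3, 8, 6]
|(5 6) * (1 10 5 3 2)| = 6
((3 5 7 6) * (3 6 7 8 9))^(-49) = (3 9 8 5) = ((3 5 8 9))^(-49)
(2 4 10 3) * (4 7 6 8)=(2 7 6 8 4 10 3)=[0, 1, 7, 2, 10, 5, 8, 6, 4, 9, 3]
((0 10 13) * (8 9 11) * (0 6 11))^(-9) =((0 10 13 6 11 8 9))^(-9) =(0 8 6 10 9 11 13)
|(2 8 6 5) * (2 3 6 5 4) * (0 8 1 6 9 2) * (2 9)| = 8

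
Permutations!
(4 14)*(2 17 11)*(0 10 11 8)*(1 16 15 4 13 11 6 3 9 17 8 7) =(0 10 6 3 9 17 7 1 16 15 4 14 13 11 2 8) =[10, 16, 8, 9, 14, 5, 3, 1, 0, 17, 6, 2, 12, 11, 13, 4, 15, 7]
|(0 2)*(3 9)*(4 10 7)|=6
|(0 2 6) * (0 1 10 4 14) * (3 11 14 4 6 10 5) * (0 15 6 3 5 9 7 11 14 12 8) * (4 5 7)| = 15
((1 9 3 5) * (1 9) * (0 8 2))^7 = (0 8 2)(3 5 9)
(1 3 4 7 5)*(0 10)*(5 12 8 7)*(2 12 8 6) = (0 10)(1 3 4 5)(2 12 6)(7 8) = [10, 3, 12, 4, 5, 1, 2, 8, 7, 9, 0, 11, 6]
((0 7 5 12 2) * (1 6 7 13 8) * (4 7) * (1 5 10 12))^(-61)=(0 6 2 1 12 5 10 8 7 13 4)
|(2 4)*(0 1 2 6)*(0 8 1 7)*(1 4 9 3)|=12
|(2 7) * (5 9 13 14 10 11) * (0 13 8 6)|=|(0 13 14 10 11 5 9 8 6)(2 7)|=18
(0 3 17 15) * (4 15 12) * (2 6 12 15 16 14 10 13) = (0 3 17 15)(2 6 12 4 16 14 10 13) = [3, 1, 6, 17, 16, 5, 12, 7, 8, 9, 13, 11, 4, 2, 10, 0, 14, 15]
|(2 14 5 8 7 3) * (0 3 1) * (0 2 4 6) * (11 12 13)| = |(0 3 4 6)(1 2 14 5 8 7)(11 12 13)| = 12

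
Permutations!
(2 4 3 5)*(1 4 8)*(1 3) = (1 4)(2 8 3 5) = [0, 4, 8, 5, 1, 2, 6, 7, 3]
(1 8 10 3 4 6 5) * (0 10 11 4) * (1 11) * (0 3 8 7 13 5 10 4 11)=(0 4 6 10 8 1 7 13 5)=[4, 7, 2, 3, 6, 0, 10, 13, 1, 9, 8, 11, 12, 5]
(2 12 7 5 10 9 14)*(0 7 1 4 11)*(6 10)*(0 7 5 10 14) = (0 5 6 14 2 12 1 4 11 7 10 9) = [5, 4, 12, 3, 11, 6, 14, 10, 8, 0, 9, 7, 1, 13, 2]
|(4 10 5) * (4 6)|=|(4 10 5 6)|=4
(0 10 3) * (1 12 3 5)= (0 10 5 1 12 3)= [10, 12, 2, 0, 4, 1, 6, 7, 8, 9, 5, 11, 3]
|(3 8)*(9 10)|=2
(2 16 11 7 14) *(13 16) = (2 13 16 11 7 14) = [0, 1, 13, 3, 4, 5, 6, 14, 8, 9, 10, 7, 12, 16, 2, 15, 11]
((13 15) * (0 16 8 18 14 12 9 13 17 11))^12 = (0 16 8 18 14 12 9 13 15 17 11)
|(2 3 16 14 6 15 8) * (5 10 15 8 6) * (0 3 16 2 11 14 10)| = |(0 3 2 16 10 15 6 8 11 14 5)| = 11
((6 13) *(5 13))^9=((5 13 6))^9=(13)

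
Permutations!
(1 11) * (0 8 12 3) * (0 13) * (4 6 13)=(0 8 12 3 4 6 13)(1 11)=[8, 11, 2, 4, 6, 5, 13, 7, 12, 9, 10, 1, 3, 0]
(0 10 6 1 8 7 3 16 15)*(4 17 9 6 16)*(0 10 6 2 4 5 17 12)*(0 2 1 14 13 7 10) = [6, 8, 4, 5, 12, 17, 14, 3, 10, 1, 16, 11, 2, 7, 13, 0, 15, 9] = (0 6 14 13 7 3 5 17 9 1 8 10 16 15)(2 4 12)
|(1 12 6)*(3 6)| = 4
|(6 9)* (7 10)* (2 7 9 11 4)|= |(2 7 10 9 6 11 4)|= 7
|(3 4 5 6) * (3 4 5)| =4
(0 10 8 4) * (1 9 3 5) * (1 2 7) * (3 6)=(0 10 8 4)(1 9 6 3 5 2 7)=[10, 9, 7, 5, 0, 2, 3, 1, 4, 6, 8]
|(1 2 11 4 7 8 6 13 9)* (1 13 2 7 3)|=8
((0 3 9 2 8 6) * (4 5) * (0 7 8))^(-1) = ((0 3 9 2)(4 5)(6 7 8))^(-1) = (0 2 9 3)(4 5)(6 8 7)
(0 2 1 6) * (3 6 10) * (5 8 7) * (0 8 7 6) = (0 2 1 10 3)(5 7)(6 8) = [2, 10, 1, 0, 4, 7, 8, 5, 6, 9, 3]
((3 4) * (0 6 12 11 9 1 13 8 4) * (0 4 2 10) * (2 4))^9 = (0 3 13 11)(1 12 10 4)(2 8 9 6)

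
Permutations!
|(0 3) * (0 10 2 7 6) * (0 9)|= |(0 3 10 2 7 6 9)|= 7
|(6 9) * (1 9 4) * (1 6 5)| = 6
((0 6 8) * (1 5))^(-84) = (8)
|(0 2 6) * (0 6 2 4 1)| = |(6)(0 4 1)| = 3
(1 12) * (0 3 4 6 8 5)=(0 3 4 6 8 5)(1 12)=[3, 12, 2, 4, 6, 0, 8, 7, 5, 9, 10, 11, 1]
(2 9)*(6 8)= (2 9)(6 8)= [0, 1, 9, 3, 4, 5, 8, 7, 6, 2]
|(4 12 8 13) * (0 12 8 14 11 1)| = |(0 12 14 11 1)(4 8 13)| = 15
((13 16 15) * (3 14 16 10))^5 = ((3 14 16 15 13 10))^5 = (3 10 13 15 16 14)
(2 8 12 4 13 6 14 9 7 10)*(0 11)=(0 11)(2 8 12 4 13 6 14 9 7 10)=[11, 1, 8, 3, 13, 5, 14, 10, 12, 7, 2, 0, 4, 6, 9]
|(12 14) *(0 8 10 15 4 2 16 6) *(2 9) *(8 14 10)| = |(0 14 12 10 15 4 9 2 16 6)| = 10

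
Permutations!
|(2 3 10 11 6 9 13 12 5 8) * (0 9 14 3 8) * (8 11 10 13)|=|(0 9 8 2 11 6 14 3 13 12 5)|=11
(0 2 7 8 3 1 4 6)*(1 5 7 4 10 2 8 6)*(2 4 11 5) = (0 8 3 2 11 5 7 6)(1 10 4) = [8, 10, 11, 2, 1, 7, 0, 6, 3, 9, 4, 5]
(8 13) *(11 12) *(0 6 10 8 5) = [6, 1, 2, 3, 4, 0, 10, 7, 13, 9, 8, 12, 11, 5] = (0 6 10 8 13 5)(11 12)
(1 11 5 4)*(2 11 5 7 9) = [0, 5, 11, 3, 1, 4, 6, 9, 8, 2, 10, 7] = (1 5 4)(2 11 7 9)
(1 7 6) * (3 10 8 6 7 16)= [0, 16, 2, 10, 4, 5, 1, 7, 6, 9, 8, 11, 12, 13, 14, 15, 3]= (1 16 3 10 8 6)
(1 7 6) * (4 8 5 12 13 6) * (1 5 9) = (1 7 4 8 9)(5 12 13 6) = [0, 7, 2, 3, 8, 12, 5, 4, 9, 1, 10, 11, 13, 6]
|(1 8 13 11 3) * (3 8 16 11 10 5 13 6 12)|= 21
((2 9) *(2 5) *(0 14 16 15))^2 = (0 16)(2 5 9)(14 15)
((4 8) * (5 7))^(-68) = ((4 8)(5 7))^(-68) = (8)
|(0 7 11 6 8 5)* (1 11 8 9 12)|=20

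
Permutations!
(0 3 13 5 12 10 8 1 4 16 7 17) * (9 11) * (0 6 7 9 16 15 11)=(0 3 13 5 12 10 8 1 4 15 11 16 9)(6 7 17)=[3, 4, 2, 13, 15, 12, 7, 17, 1, 0, 8, 16, 10, 5, 14, 11, 9, 6]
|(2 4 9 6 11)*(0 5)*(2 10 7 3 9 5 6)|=10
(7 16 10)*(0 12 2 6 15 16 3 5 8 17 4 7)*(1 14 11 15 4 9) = (0 12 2 6 4 7 3 5 8 17 9 1 14 11 15 16 10) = [12, 14, 6, 5, 7, 8, 4, 3, 17, 1, 0, 15, 2, 13, 11, 16, 10, 9]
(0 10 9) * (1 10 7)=[7, 10, 2, 3, 4, 5, 6, 1, 8, 0, 9]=(0 7 1 10 9)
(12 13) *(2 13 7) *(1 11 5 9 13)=(1 11 5 9 13 12 7 2)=[0, 11, 1, 3, 4, 9, 6, 2, 8, 13, 10, 5, 7, 12]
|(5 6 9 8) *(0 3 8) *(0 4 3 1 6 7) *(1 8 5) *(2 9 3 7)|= 10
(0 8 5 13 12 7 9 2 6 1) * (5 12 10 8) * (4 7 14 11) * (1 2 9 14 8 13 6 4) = (0 5 6 2 4 7 14 11 1)(8 12)(10 13) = [5, 0, 4, 3, 7, 6, 2, 14, 12, 9, 13, 1, 8, 10, 11]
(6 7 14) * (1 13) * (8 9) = (1 13)(6 7 14)(8 9) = [0, 13, 2, 3, 4, 5, 7, 14, 9, 8, 10, 11, 12, 1, 6]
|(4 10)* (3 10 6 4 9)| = 6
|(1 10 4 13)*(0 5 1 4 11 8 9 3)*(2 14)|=8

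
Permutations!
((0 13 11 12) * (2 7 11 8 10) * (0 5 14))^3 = ((0 13 8 10 2 7 11 12 5 14))^3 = (0 10 11 14 8 7 5 13 2 12)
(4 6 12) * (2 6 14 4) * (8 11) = (2 6 12)(4 14)(8 11) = [0, 1, 6, 3, 14, 5, 12, 7, 11, 9, 10, 8, 2, 13, 4]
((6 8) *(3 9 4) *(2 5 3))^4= (2 4 9 3 5)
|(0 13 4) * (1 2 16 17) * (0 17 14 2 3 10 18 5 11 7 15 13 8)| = |(0 8)(1 3 10 18 5 11 7 15 13 4 17)(2 16 14)| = 66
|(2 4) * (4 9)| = |(2 9 4)| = 3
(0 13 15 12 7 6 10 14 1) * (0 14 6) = (0 13 15 12 7)(1 14)(6 10) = [13, 14, 2, 3, 4, 5, 10, 0, 8, 9, 6, 11, 7, 15, 1, 12]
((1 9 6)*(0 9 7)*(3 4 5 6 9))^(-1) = (9)(0 7 1 6 5 4 3)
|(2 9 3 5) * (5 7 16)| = |(2 9 3 7 16 5)| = 6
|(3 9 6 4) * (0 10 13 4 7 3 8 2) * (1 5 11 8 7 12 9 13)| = |(0 10 1 5 11 8 2)(3 13 4 7)(6 12 9)| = 84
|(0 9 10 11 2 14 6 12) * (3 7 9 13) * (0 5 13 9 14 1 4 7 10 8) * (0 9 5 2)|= 42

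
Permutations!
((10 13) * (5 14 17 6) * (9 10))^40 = ((5 14 17 6)(9 10 13))^40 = (17)(9 10 13)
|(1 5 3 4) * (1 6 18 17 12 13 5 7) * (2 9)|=8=|(1 7)(2 9)(3 4 6 18 17 12 13 5)|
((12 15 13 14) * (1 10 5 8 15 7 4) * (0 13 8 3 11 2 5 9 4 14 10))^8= ((0 13 10 9 4 1)(2 5 3 11)(7 14 12)(8 15))^8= (15)(0 10 4)(1 13 9)(7 12 14)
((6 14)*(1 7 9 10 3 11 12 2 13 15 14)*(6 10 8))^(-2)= (1 8 7 6 9)(2 11 10 15)(3 14 13 12)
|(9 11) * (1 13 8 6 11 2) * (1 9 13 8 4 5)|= 14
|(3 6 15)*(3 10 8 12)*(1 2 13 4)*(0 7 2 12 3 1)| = |(0 7 2 13 4)(1 12)(3 6 15 10 8)| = 10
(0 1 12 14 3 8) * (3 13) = (0 1 12 14 13 3 8) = [1, 12, 2, 8, 4, 5, 6, 7, 0, 9, 10, 11, 14, 3, 13]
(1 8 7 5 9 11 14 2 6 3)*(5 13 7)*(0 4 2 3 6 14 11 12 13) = [4, 8, 14, 1, 2, 9, 6, 0, 5, 12, 10, 11, 13, 7, 3] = (0 4 2 14 3 1 8 5 9 12 13 7)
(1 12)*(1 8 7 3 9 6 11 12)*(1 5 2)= (1 5 2)(3 9 6 11 12 8 7)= [0, 5, 1, 9, 4, 2, 11, 3, 7, 6, 10, 12, 8]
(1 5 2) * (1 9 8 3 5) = (2 9 8 3 5) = [0, 1, 9, 5, 4, 2, 6, 7, 3, 8]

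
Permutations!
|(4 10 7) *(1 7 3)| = |(1 7 4 10 3)| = 5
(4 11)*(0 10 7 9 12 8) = (0 10 7 9 12 8)(4 11) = [10, 1, 2, 3, 11, 5, 6, 9, 0, 12, 7, 4, 8]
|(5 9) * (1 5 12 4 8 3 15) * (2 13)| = |(1 5 9 12 4 8 3 15)(2 13)| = 8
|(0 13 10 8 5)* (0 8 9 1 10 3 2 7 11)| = 6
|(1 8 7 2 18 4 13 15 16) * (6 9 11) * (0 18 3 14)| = |(0 18 4 13 15 16 1 8 7 2 3 14)(6 9 11)| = 12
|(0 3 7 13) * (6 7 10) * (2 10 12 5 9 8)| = |(0 3 12 5 9 8 2 10 6 7 13)| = 11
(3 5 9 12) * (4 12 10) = (3 5 9 10 4 12) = [0, 1, 2, 5, 12, 9, 6, 7, 8, 10, 4, 11, 3]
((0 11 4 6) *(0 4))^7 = ((0 11)(4 6))^7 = (0 11)(4 6)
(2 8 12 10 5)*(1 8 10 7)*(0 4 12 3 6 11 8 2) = (0 4 12 7 1 2 10 5)(3 6 11 8) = [4, 2, 10, 6, 12, 0, 11, 1, 3, 9, 5, 8, 7]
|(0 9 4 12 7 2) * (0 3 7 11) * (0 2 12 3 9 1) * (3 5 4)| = 6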